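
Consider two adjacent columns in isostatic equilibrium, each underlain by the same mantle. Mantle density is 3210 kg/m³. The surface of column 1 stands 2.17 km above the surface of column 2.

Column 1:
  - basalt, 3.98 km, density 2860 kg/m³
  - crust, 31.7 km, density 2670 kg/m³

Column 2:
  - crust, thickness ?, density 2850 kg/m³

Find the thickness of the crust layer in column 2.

Take the compensation level at the base of the deeper column (depth z_c below the surface of column 1) and equate Σ ρ_i t_i down to z_c; mantle fills any gap and the z_c terms cancel.
Column 1: 3.98×2860 + 31.7×2670 + (z_c − 35.68)×3210
Column 2: 2.17×0 + x×2850 + (z_c − 2.17 − 0 − x)×3210
The z_c×3210 term appears on both sides and cancels. Collect the known terms of each column as K = Σ(ρt)_known − 3210 × (depth of known layers): K_1 = 96021.8 − 3210×35.68 = −18511; K_2 = 0 − 3210×(2.17 + 0) = −6965.7.
Balance: K_1 = K_2 − x×(3210 − 2850), so x = (K_2 − K_1)/(3210 − 2850) = 11545.3/360 = 32.1 km.

32.1 km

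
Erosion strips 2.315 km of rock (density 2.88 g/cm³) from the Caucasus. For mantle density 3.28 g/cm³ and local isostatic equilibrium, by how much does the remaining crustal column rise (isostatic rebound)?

Unloading: uplift u = e ρ_c/ρ_m = 2.315 km × 2.88/3.28 = 2.03 km.

2.03 km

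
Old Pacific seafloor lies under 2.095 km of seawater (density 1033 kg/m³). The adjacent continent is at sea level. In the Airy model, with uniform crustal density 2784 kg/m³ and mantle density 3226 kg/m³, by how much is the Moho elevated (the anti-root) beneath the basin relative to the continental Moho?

Balancing pressure at the compensation depth: replacing crust with seawater at the top is compensated by replacing crust with mantle at the base: d (ρ_c − ρ_w) = a (ρ_m − ρ_c).
a = d (ρ_c − ρ_w)/(ρ_m − ρ_c) = 2.095 km × 1751/442 = 8.3 km.

8.3 km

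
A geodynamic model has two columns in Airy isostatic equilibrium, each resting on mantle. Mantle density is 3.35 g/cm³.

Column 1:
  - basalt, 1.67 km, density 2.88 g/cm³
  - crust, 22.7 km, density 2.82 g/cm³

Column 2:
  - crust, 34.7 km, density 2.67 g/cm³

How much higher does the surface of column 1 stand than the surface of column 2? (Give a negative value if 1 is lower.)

For any compensation level in the mantle, the mantle terms cancel and isostasy reduces to e = (Σt_1 − Σt_2) − (Σ(ρt)_1 − Σ(ρt)_2) / ρ_m.
Σt_1 = 24.37 km; Σt_2 = 34.7 km; Σ(ρt)_1 = 68.8236; Σ(ρt)_2 = 92.649 (in km·g/cm³).
e = (24.37 − 34.7) − (68.8236 − 92.649) / 3.35 = −3.22 km.

−3.22 km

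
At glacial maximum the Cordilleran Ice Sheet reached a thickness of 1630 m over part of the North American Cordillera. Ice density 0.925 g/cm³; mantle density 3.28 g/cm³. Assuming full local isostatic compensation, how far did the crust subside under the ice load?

460 m

In Airy isostatic equilibrium: the ice load ρ_ice t is balanced by mantle displaced below, ρ_m s.
s = t ρ_ice / ρ_m = 1630 m × 0.925/3.28 = 460 m.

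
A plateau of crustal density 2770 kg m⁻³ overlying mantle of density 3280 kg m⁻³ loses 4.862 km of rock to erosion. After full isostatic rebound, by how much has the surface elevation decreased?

Rebound u = e ρ_c/ρ_m = 4.862 km × 2770/3280 = 4.106 km.
Net surface drop = e − u = 4.862 km − 4.106 km = e (ρ_m − ρ_c)/ρ_m = 0.756 km.

0.756 km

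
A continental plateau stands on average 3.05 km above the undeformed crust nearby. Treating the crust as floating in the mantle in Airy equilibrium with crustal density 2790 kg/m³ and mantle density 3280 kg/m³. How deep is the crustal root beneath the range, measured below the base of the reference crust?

Balancing pressure at the compensation depth: the weight of the topography is balanced by the buoyancy of the root, ρ_c h = (ρ_m − ρ_c) r.
r = h · ρ_c / (ρ_m − ρ_c) = 3.05 km × 2790 / (3280 − 2790) = 17.4 km.

17.4 km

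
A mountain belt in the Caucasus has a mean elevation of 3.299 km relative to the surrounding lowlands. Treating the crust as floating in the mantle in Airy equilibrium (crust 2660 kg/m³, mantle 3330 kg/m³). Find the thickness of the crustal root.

13.1 km

Isostatic balance requires: the weight of the topography is balanced by the buoyancy of the root, ρ_c h = (ρ_m − ρ_c) r.
r = h · ρ_c / (ρ_m − ρ_c) = 3.299 km × 2660 / (3330 − 2660) = 13.1 km.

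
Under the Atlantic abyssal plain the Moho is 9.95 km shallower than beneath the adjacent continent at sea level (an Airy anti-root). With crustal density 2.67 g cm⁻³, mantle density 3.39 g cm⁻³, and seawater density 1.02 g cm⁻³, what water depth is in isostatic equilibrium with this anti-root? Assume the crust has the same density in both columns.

4.34 km

Replacing a thickness d of crust by seawater at the top must be balanced by replacing crust with mantle at the base: d (ρ_c − ρ_w) = a (ρ_m − ρ_c).
d = a (ρ_m − ρ_c)/(ρ_c − ρ_w) = 9.95 km × 0.72/1.65 = 4.34 km.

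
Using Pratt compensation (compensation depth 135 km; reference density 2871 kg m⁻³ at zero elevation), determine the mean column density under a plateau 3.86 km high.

2790 kg m⁻³

Pratt balance: ρ_ref D = ρ (D + h).
ρ = ρ_ref D/(D + h) = 2871 × 135 km/(135 km + 3.86 km) = 2790 kg m⁻³.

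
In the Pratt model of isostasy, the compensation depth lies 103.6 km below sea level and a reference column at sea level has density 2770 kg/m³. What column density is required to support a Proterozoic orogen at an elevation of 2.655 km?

Pratt balance: ρ_ref D = ρ (D + h).
ρ = ρ_ref D/(D + h) = 2770 × 103.6 km/(103.6 km + 2.655 km) = 2700 kg/m³.

2700 kg/m³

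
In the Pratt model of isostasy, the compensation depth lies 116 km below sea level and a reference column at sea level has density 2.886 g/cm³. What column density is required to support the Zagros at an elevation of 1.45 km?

2.85 g/cm³

Pratt balance: ρ_ref D = ρ (D + h).
ρ = ρ_ref D/(D + h) = 2.886 × 116 km/(116 km + 1.45 km) = 2.85 g/cm³.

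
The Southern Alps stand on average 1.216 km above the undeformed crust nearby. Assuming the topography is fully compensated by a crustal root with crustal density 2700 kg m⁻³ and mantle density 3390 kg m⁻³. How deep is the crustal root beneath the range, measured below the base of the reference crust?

4.76 km

Equating mass per unit area of the two columns: the weight of the topography is balanced by the buoyancy of the root, ρ_c h = (ρ_m − ρ_c) r.
r = h · ρ_c / (ρ_m − ρ_c) = 1.216 km × 2700 / (3390 − 2700) = 4.76 km.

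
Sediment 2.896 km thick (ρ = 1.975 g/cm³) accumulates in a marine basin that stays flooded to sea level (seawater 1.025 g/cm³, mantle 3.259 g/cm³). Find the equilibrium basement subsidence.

Submarine loading: the sediment displaces seawater, and the subsidence is in turn flooded, so s (ρ_m − ρ_w) = t (ρ_sed − ρ_w).
s = 2.896 km × (1.975 − 1.025) / (3.259 − 1.025) = 1.23 km.

1.23 km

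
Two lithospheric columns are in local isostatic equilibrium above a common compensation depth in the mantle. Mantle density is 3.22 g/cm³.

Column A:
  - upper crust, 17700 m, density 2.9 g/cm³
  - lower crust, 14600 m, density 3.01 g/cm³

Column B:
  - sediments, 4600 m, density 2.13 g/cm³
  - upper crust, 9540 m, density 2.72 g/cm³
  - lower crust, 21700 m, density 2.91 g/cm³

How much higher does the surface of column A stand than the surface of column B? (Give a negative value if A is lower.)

−2420 m

For any compensation level in the mantle, the mantle terms cancel and isostasy reduces to e = (Σt_A − Σt_B) − (Σ(ρt)_A − Σ(ρt)_B) / ρ_m.
Σt_A = 32300 m; Σt_B = 35840 m; Σ(ρt)_A = 95276; Σ(ρt)_B = 98893.8 (in m·g/cm³).
e = (32300 − 35840) − (95276 − 98893.8) / 3.22 = −2420 m.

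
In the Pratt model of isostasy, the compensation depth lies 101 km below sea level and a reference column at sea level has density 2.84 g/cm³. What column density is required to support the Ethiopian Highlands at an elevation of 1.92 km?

Pratt balance: ρ_ref D = ρ (D + h).
ρ = ρ_ref D/(D + h) = 2.84 × 101 km/(101 km + 1.92 km) = 2.79 g/cm³.

2.79 g/cm³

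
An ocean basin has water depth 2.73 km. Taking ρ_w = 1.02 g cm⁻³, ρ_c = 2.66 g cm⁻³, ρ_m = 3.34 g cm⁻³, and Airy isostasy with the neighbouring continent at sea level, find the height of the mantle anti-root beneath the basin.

6.58 km

Balancing pressure at the compensation depth: replacing crust with seawater at the top is compensated by replacing crust with mantle at the base: d (ρ_c − ρ_w) = a (ρ_m − ρ_c).
a = d (ρ_c − ρ_w)/(ρ_m − ρ_c) = 2.73 km × 1.64/0.68 = 6.58 km.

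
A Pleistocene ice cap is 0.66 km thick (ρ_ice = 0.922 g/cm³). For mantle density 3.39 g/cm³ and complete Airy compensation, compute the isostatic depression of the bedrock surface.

0.18 km

Balancing pressure at the compensation depth: the ice load ρ_ice t is balanced by mantle displaced below, ρ_m s.
s = t ρ_ice / ρ_m = 0.66 km × 0.922/3.39 = 0.18 km.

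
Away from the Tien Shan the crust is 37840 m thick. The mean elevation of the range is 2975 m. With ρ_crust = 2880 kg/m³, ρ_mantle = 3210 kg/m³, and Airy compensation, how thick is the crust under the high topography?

66800 m

Root depth r = h ρ_c / (ρ_m − ρ_c) = 2975 m × 2880 / 330 = 25960 m.
Total thickness = T + h + r = 37840 m + 2975 m + 25960 m = 66800 m.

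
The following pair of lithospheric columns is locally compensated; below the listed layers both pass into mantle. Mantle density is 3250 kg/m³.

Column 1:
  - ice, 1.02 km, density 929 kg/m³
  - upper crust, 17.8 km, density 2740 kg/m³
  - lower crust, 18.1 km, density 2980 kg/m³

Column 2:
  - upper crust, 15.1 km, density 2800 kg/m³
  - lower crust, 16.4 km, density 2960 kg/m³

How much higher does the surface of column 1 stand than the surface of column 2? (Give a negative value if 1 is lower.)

1.47 km

For any compensation level in the mantle, the mantle terms cancel and isostasy reduces to e = (Σt_1 − Σt_2) − (Σ(ρt)_1 − Σ(ρt)_2) / ρ_m.
Σt_1 = 36.92 km; Σt_2 = 31.5 km; Σ(ρt)_1 = 103657.58; Σ(ρt)_2 = 90824 (in km·kg/m³).
e = (36.92 − 31.5) − (103657.58 − 90824) / 3250 = 1.47 km.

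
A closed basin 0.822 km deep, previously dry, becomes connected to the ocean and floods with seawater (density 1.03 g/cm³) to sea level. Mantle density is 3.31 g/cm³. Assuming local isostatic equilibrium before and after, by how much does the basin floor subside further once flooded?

0.371 km

After flooding the water column is d + s deep. Its weight must equal the weight of mantle displaced by the extra subsidence s: (d + s) ρ_w = s ρ_m.
s = d ρ_w / (ρ_m − ρ_w) = 0.822 km × 1.03/(3.31 − 1.03) = 0.371 km.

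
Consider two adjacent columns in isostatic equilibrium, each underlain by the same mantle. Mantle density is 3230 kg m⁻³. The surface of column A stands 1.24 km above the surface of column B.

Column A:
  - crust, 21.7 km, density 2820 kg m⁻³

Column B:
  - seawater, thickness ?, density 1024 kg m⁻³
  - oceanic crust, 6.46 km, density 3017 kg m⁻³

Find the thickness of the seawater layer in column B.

1.59 km

Take the compensation level at the base of the deeper column (depth z_c below the surface of column A) and equate Σ ρ_i t_i down to z_c; mantle fills any gap and the z_c terms cancel.
Column A: 21.7×2820 + (z_c − 21.7)×3230
Column B: 1.24×0 + x×1024 + 6.46×3017 + (z_c − 1.24 − 6.46 − x)×3230
The z_c×3230 term appears on both sides and cancels. Collect the known terms of each column as K = Σ(ρt)_known − 3230 × (depth of known layers): K_A = 61194 − 3230×21.7 = −8897; K_B = 19489.82 − 3230×(1.24 + 6.46) = −5381.18.
Balance: K_A = K_B − x×(3230 − 1024), so x = (K_B − K_A)/(3230 − 1024) = 3515.82/2206 = 1.59 km.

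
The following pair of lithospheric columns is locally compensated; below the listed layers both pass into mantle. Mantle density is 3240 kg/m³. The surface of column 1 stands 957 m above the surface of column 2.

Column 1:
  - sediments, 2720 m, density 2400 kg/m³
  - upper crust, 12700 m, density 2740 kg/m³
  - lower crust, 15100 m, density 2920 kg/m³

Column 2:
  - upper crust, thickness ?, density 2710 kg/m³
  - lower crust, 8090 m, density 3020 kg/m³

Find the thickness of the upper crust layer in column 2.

16200 m

Take the compensation level at the base of the deeper column (depth z_c below the surface of column 1) and equate Σ ρ_i t_i down to z_c; mantle fills any gap and the z_c terms cancel.
Column 1: 2720×2400 + 12700×2740 + 15100×2920 + (z_c − 30520)×3240
Column 2: 957×0 + x×2710 + 8090×3020 + (z_c − 957 − 8090 − x)×3240
The z_c×3240 term appears on both sides and cancels. Collect the known terms of each column as K = Σ(ρt)_known − 3240 × (depth of known layers): K_1 = 85418000 − 3240×30520 = −13466800; K_2 = 24431800 − 3240×(957 + 8090) = −4880480.
Balance: K_1 = K_2 − x×(3240 − 2710), so x = (K_2 − K_1)/(3240 − 2710) = 8586320/530 = 16200 m.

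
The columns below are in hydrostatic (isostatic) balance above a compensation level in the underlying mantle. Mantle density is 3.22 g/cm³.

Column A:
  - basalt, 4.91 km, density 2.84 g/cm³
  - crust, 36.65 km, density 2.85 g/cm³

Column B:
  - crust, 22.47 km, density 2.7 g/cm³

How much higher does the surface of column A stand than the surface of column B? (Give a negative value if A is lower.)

1.16 km

For any compensation level in the mantle, the mantle terms cancel and isostasy reduces to e = (Σt_A − Σt_B) − (Σ(ρt)_A − Σ(ρt)_B) / ρ_m.
Σt_A = 41.56 km; Σt_B = 22.47 km; Σ(ρt)_A = 118.3969; Σ(ρt)_B = 60.669 (in km·g/cm³).
e = (41.56 − 22.47) − (118.3969 − 60.669) / 3.22 = 1.16 km.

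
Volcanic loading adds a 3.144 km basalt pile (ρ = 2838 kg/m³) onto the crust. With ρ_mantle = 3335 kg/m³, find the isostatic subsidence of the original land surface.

Subaerial loading: s = t ρ_load / ρ_m.
s = 3.144 km × 2838/3335 = 2.68 km.

2.68 km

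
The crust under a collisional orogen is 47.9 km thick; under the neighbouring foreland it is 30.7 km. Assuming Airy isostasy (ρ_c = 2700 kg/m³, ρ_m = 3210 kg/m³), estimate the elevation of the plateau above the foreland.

2.73 km

Excess crust Δ = 47.9 km − 30.7 km = 17.2 km, split between elevation h and root r with h + r = Δ.
Airy balance ρ_c h = (ρ_m − ρ_c) r gives r = h ρ_c/(ρ_m − ρ_c), so h (1 + ρ_c/(ρ_m − ρ_c)) = Δ, i.e. h = Δ (ρ_m − ρ_c)/ρ_m.
h = 17.2 km × 510/3210 = 2.73 km.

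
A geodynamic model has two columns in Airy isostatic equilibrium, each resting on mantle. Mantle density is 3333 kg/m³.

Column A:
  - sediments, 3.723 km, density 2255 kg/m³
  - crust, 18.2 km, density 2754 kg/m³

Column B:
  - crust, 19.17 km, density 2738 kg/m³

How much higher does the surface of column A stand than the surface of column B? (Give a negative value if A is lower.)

0.944 km

For any compensation level in the mantle, the mantle terms cancel and isostasy reduces to e = (Σt_A − Σt_B) − (Σ(ρt)_A − Σ(ρt)_B) / ρ_m.
Σt_A = 21.923 km; Σt_B = 19.17 km; Σ(ρt)_A = 58518.165; Σ(ρt)_B = 52487.46 (in km·kg/m³).
e = (21.923 − 19.17) − (58518.165 − 52487.46) / 3333 = 0.944 km.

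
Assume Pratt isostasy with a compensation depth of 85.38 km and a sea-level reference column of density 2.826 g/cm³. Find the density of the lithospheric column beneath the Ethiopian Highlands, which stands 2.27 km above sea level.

Pratt balance: ρ_ref D = ρ (D + h).
ρ = ρ_ref D/(D + h) = 2.826 × 85.38 km/(85.38 km + 2.27 km) = 2.75 g/cm³.

2.75 g/cm³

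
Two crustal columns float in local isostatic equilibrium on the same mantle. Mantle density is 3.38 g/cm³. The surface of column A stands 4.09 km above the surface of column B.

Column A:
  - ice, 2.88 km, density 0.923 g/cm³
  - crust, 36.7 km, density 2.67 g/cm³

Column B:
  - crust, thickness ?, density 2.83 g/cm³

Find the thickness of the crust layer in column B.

Take the compensation level at the base of the deeper column (depth z_c below the surface of column A) and equate Σ ρ_i t_i down to z_c; mantle fills any gap and the z_c terms cancel.
Column A: 2.88×0.923 + 36.7×2.67 + (z_c − 39.58)×3.38
Column B: 4.09×0 + x×2.83 + (z_c − 4.09 − 0 − x)×3.38
The z_c×3.38 term appears on both sides and cancels. Collect the known terms of each column as K = Σ(ρt)_known − 3.38 × (depth of known layers): K_A = 100.64724 − 3.38×39.58 = −33.13316; K_B = 0 − 3.38×(4.09 + 0) = −13.8242.
Balance: K_A = K_B − x×(3.38 − 2.83), so x = (K_B − K_A)/(3.38 − 2.83) = 19.309/0.55 = 35.1 km.

35.1 km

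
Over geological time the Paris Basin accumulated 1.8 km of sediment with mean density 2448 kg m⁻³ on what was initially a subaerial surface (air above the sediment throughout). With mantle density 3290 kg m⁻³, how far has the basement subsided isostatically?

1.34 km

Subaerial load: s = t ρ_sed / ρ_m = 1.8 km × 2448/3290 = 1.34 km.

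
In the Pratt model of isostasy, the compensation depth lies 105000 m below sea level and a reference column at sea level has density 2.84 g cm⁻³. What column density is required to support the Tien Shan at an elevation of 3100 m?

2.76 g cm⁻³

Pratt balance: ρ_ref D = ρ (D + h).
ρ = ρ_ref D/(D + h) = 2.84 × 105000 m/(105000 m + 3100 m) = 2.76 g cm⁻³.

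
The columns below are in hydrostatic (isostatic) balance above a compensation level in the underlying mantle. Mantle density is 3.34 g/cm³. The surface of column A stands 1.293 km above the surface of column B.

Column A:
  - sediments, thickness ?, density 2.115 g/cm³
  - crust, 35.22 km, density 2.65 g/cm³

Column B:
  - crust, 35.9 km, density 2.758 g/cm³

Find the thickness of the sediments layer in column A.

Take the compensation level at the base of the deeper column (depth z_c below the surface of column A) and equate Σ ρ_i t_i down to z_c; mantle fills any gap and the z_c terms cancel.
Column A: x×2.115 + 35.22×2.65 + (z_c − 35.22 − x)×3.34
Column B: 1.293×0 + 35.9×2.758 + (z_c − 1.293 − 35.9)×3.34
The z_c×3.34 term appears on both sides and cancels. Collect the known terms of each column as K = Σ(ρt)_known − 3.34 × (depth of known layers): K_A = 93.333 − 3.34×35.22 = −24.3018; K_B = 99.0122 − 3.34×(1.293 + 35.9) = −25.21242.
Balance: K_A − x×(3.34 − 2.115) = K_B, so x = (K_A − K_B)/(3.34 − 2.115) = 0.91062/1.225 = 0.743 km.

0.743 km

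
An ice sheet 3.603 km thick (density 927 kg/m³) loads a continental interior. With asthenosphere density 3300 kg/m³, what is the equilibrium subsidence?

Balancing pressure at the compensation depth: the ice load ρ_ice t is balanced by mantle displaced below, ρ_m s.
s = t ρ_ice / ρ_m = 3.603 km × 927/3300 = 1.01 km.

1.01 km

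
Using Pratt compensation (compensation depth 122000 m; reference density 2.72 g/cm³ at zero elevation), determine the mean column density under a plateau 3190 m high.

Pratt balance: ρ_ref D = ρ (D + h).
ρ = ρ_ref D/(D + h) = 2.72 × 122000 m/(122000 m + 3190 m) = 2.65 g/cm³.

2.65 g/cm³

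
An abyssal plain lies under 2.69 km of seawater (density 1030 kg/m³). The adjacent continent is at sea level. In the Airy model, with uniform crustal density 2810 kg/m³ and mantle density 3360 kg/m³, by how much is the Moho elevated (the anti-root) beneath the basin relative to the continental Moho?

8.71 km

Balancing pressure at the compensation depth: replacing crust with seawater at the top is compensated by replacing crust with mantle at the base: d (ρ_c − ρ_w) = a (ρ_m − ρ_c).
a = d (ρ_c − ρ_w)/(ρ_m − ρ_c) = 2.69 km × 1780/550 = 8.71 km.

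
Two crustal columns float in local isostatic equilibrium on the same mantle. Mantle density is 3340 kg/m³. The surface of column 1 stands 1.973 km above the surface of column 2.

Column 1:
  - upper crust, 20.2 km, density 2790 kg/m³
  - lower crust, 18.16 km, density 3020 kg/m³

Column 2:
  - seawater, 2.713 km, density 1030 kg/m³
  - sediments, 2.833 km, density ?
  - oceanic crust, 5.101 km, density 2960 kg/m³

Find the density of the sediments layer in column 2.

Take the compensation level at the base of the deeper column (depth z_c below the surface of column 1) and equate Σ ρ_i t_i down to z_c; mantle fills any gap and the z_c terms cancel.
Column 1: 20.2×2790 + 18.16×3020 + (z_c − 38.36)×3340
Column 2: 1.973×0 + 2.713×1030 + 2.833×ρ + 5.101×2960 + (z_c − 1.973 − 10.647)×3340
The z_c×3340 term appears on both sides and cancels. Collect the known terms of each column as K = Σ(ρt)_known − 3340 × (depth of known layers): K_1 = 111201.2 − 3340×38.36 = −16921.2; K_2 = 17893.35 − 3340×(1.973 + 10.647) = −24257.45.
Balance: K_1 = K_2 + 2.833×ρ, so ρ = (K_1 − K_2)/2.833 = 7336.25/2.833 = 2590 kg/m³.

2590 kg/m³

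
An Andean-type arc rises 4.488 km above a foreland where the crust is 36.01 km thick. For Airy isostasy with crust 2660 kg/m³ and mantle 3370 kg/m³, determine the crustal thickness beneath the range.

Root depth r = h ρ_c / (ρ_m − ρ_c) = 4.488 km × 2660 / 710 = 16.81 km.
Total thickness = T + h + r = 36.01 km + 4.488 km + 16.81 km = 57.3 km.

57.3 km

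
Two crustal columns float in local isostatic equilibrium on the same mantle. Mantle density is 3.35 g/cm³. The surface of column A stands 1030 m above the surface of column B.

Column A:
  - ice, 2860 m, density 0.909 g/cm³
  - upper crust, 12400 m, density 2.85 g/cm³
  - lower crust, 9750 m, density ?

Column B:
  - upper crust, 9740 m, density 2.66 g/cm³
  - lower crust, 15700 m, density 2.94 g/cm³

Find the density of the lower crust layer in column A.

Take the compensation level at the base of the deeper column (depth z_c below the surface of column A) and equate Σ ρ_i t_i down to z_c; mantle fills any gap and the z_c terms cancel.
Column A: 2860×0.909 + 12400×2.85 + 9750×ρ + (z_c − 25010)×3.35
Column B: 1030×0 + 9740×2.66 + 15700×2.94 + (z_c − 1030 − 25440)×3.35
The z_c×3.35 term appears on both sides and cancels. Collect the known terms of each column as K = Σ(ρt)_known − 3.35 × (depth of known layers): K_A = 37939.74 − 3.35×25010 = −45843.76; K_B = 72066.4 − 3.35×(1030 + 25440) = −16608.1.
Balance: K_A + 9750×ρ = K_B, so ρ = (K_B − K_A)/9750 = 29235.7/9750 = 3 g/cm³.

3 g/cm³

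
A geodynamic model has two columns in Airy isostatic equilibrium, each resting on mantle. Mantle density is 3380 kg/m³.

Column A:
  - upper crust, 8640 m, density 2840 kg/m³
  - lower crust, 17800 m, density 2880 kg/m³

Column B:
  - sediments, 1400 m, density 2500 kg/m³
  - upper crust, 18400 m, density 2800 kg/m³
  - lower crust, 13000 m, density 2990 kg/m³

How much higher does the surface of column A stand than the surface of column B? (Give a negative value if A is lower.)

−1010 m

For any compensation level in the mantle, the mantle terms cancel and isostasy reduces to e = (Σt_A − Σt_B) − (Σ(ρt)_A − Σ(ρt)_B) / ρ_m.
Σt_A = 26440 m; Σt_B = 32800 m; Σ(ρt)_A = 75801600; Σ(ρt)_B = 93890000 (in m·kg/m³).
e = (26440 − 32800) − (75801600 − 93890000) / 3380 = −1010 m.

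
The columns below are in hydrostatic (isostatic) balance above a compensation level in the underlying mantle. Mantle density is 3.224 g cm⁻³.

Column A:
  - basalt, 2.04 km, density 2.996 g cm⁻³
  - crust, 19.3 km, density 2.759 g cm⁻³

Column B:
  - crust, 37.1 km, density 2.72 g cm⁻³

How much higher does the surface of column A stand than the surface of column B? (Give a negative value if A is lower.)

−2.87 km

For any compensation level in the mantle, the mantle terms cancel and isostasy reduces to e = (Σt_A − Σt_B) − (Σ(ρt)_A − Σ(ρt)_B) / ρ_m.
Σt_A = 21.34 km; Σt_B = 37.1 km; Σ(ρt)_A = 59.36054; Σ(ρt)_B = 100.912 (in km·g cm⁻³).
e = (21.34 − 37.1) − (59.36054 − 100.912) / 3.224 = −2.87 km.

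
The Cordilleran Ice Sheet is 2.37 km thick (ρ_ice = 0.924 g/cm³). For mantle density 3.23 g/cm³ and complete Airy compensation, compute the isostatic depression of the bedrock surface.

0.678 km

By Archimedes' principle applied to the lithosphere: the ice load ρ_ice t is balanced by mantle displaced below, ρ_m s.
s = t ρ_ice / ρ_m = 2.37 km × 0.924/3.23 = 0.678 km.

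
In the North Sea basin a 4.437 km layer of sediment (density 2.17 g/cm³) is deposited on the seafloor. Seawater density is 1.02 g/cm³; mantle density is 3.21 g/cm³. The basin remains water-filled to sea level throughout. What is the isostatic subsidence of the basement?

2.33 km

Submarine loading: the sediment displaces seawater, and the subsidence is in turn flooded, so s (ρ_m − ρ_w) = t (ρ_sed − ρ_w).
s = 4.437 km × (2.17 − 1.02) / (3.21 − 1.02) = 2.33 km.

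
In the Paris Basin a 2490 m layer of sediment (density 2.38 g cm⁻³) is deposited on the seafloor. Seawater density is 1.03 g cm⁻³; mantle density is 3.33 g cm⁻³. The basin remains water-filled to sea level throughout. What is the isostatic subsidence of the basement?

1460 m

Submarine loading: the sediment displaces seawater, and the subsidence is in turn flooded, so s (ρ_m − ρ_w) = t (ρ_sed − ρ_w).
s = 2490 m × (2.38 − 1.03) / (3.33 − 1.03) = 1460 m.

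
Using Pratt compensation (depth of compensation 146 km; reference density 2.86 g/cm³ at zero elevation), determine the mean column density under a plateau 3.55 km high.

2.79 g/cm³

Pratt balance: ρ_ref D = ρ (D + h).
ρ = ρ_ref D/(D + h) = 2.86 × 146 km/(146 km + 3.55 km) = 2.79 g/cm³.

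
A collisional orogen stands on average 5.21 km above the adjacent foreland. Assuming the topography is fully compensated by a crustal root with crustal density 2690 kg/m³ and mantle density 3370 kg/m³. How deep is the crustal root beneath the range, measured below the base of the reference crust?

20.6 km

By Archimedes' principle applied to the lithosphere: the weight of the topography is balanced by the buoyancy of the root, ρ_c h = (ρ_m − ρ_c) r.
r = h · ρ_c / (ρ_m − ρ_c) = 5.21 km × 2690 / (3370 − 2690) = 20.6 km.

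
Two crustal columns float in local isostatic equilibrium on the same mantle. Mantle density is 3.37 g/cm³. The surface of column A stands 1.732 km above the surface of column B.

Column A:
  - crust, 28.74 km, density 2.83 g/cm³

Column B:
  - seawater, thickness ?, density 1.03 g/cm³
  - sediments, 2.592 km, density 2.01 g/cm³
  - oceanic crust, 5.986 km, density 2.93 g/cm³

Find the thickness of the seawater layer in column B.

1.51 km

Take the compensation level at the base of the deeper column (depth z_c below the surface of column A) and equate Σ ρ_i t_i down to z_c; mantle fills any gap and the z_c terms cancel.
Column A: 28.74×2.83 + (z_c − 28.74)×3.37
Column B: 1.732×0 + x×1.03 + 2.592×2.01 + 5.986×2.93 + (z_c − 1.732 − 8.578 − x)×3.37
The z_c×3.37 term appears on both sides and cancels. Collect the known terms of each column as K = Σ(ρt)_known − 3.37 × (depth of known layers): K_A = 81.3342 − 3.37×28.74 = −15.5196; K_B = 22.7489 − 3.37×(1.732 + 8.578) = −11.9958.
Balance: K_A = K_B − x×(3.37 − 1.03), so x = (K_B − K_A)/(3.37 − 1.03) = 3.5238/2.34 = 1.51 km.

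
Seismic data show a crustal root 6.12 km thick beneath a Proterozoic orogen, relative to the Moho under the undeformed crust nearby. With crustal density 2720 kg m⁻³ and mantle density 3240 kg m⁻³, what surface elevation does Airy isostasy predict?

1.17 km

For local isostatic compensation: ρ_c h = (ρ_m − ρ_c) r.
h = r (ρ_m − ρ_c) / ρ_c = 6.12 km × (3240 − 2720) / 2720 = 1.17 km.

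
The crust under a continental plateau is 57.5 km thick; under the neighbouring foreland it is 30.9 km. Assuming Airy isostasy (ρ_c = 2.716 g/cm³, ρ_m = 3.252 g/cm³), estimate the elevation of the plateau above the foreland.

Excess crust Δ = 57.5 km − 30.9 km = 26.6 km, split between elevation h and root r with h + r = Δ.
Airy balance ρ_c h = (ρ_m − ρ_c) r gives r = h ρ_c/(ρ_m − ρ_c), so h (1 + ρ_c/(ρ_m − ρ_c)) = Δ, i.e. h = Δ (ρ_m − ρ_c)/ρ_m.
h = 26.6 km × 0.536/3.252 = 4.38 km.

4.38 km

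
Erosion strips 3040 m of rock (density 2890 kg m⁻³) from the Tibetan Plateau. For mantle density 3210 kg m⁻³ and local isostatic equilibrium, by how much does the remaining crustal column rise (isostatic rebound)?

2740 m

Unloading: uplift u = e ρ_c/ρ_m = 3040 m × 2890/3210 = 2740 m.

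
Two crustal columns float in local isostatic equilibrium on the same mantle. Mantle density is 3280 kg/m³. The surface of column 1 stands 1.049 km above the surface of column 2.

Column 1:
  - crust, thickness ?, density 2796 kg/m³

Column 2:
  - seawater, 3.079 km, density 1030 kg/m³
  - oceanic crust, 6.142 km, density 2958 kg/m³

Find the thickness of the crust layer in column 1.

Take the compensation level at the base of the deeper column (depth z_c below the surface of column 1) and equate Σ ρ_i t_i down to z_c; mantle fills any gap and the z_c terms cancel.
Column 1: x×2796 + (z_c − 0 − x)×3280
Column 2: 1.049×0 + 3.079×1030 + 6.142×2958 + (z_c − 1.049 − 9.221)×3280
The z_c×3280 term appears on both sides and cancels. Collect the known terms of each column as K = Σ(ρt)_known − 3280 × (depth of known layers): K_1 = 0 − 3280×0 = 0; K_2 = 21339.406 − 3280×(1.049 + 9.221) = −12346.194.
Balance: K_1 − x×(3280 − 2796) = K_2, so x = (K_1 − K_2)/(3280 − 2796) = 12346.2/484 = 25.5 km.

25.5 km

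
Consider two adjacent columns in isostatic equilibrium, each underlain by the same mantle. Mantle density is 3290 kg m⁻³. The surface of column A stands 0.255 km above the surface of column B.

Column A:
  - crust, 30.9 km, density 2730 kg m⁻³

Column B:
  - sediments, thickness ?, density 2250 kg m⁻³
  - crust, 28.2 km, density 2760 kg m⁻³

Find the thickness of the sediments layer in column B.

1.46 km

Take the compensation level at the base of the deeper column (depth z_c below the surface of column A) and equate Σ ρ_i t_i down to z_c; mantle fills any gap and the z_c terms cancel.
Column A: 30.9×2730 + (z_c − 30.9)×3290
Column B: 0.255×0 + x×2250 + 28.2×2760 + (z_c − 0.255 − 28.2 − x)×3290
The z_c×3290 term appears on both sides and cancels. Collect the known terms of each column as K = Σ(ρt)_known − 3290 × (depth of known layers): K_A = 84357 − 3290×30.9 = −17304; K_B = 77832 − 3290×(0.255 + 28.2) = −15784.95.
Balance: K_A = K_B − x×(3290 − 2250), so x = (K_B − K_A)/(3290 − 2250) = 1519.05/1040 = 1.46 km.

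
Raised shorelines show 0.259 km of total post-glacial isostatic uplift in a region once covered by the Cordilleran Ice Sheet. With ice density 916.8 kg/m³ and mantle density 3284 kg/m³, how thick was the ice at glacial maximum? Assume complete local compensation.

0.928 km

u = t ρ_ice/ρ_m → t = u ρ_m/ρ_ice = 0.259 km × 3284/916.8 = 0.928 km.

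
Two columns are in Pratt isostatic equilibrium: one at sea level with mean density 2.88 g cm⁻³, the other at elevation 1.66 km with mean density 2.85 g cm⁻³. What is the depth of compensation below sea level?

ρ_ref D = ρ (D + h) → D (ρ_ref − ρ) = ρ h.
D = ρ h/(ρ_ref − ρ) = 2.85 × 1.66 km/(2.88 − 2.85) = 158 km.

158 km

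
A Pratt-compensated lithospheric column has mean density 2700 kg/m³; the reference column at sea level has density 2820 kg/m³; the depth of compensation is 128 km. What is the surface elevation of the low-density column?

5.69 km

ρ_ref D = ρ (D + h) → h = D (ρ_ref − ρ)/ρ.
h = 128 km × (2820 − 2700)/2700 = 5.69 km.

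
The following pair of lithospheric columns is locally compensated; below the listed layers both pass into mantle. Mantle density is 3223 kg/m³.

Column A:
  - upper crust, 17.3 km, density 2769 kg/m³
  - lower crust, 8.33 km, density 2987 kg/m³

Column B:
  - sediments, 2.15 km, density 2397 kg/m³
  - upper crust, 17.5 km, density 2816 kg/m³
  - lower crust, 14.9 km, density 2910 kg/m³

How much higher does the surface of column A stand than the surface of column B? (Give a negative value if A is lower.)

For any compensation level in the mantle, the mantle terms cancel and isostasy reduces to e = (Σt_A − Σt_B) − (Σ(ρt)_A − Σ(ρt)_B) / ρ_m.
Σt_A = 25.63 km; Σt_B = 34.55 km; Σ(ρt)_A = 72785.41; Σ(ρt)_B = 97792.55 (in km·kg/m³).
e = (25.63 − 34.55) − (72785.41 − 97792.55) / 3223 = −1.16 km.

−1.16 km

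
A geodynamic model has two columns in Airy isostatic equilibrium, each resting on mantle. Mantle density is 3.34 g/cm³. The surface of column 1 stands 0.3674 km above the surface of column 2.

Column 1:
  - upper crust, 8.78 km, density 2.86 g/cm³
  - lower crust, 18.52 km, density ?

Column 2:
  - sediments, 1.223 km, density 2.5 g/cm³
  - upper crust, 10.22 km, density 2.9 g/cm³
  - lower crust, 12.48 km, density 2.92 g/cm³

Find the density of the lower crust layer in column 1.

2.92 g/cm³

Take the compensation level at the base of the deeper column (depth z_c below the surface of column 1) and equate Σ ρ_i t_i down to z_c; mantle fills any gap and the z_c terms cancel.
Column 1: 8.78×2.86 + 18.52×ρ + (z_c − 27.3)×3.34
Column 2: 0.3674×0 + 1.223×2.5 + 10.22×2.9 + 12.48×2.92 + (z_c − 0.3674 − 23.923)×3.34
The z_c×3.34 term appears on both sides and cancels. Collect the known terms of each column as K = Σ(ρt)_known − 3.34 × (depth of known layers): K_1 = 25.1108 − 3.34×27.3 = −66.0712; K_2 = 69.1371 − 3.34×(0.3674 + 23.923) = −11.992836.
Balance: K_1 + 18.52×ρ = K_2, so ρ = (K_2 − K_1)/18.52 = 54.0784/18.52 = 2.92 g/cm³.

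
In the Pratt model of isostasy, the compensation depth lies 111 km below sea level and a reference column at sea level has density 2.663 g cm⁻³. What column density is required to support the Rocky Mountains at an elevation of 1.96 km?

Pratt balance: ρ_ref D = ρ (D + h).
ρ = ρ_ref D/(D + h) = 2.663 × 111 km/(111 km + 1.96 km) = 2.62 g cm⁻³.

2.62 g cm⁻³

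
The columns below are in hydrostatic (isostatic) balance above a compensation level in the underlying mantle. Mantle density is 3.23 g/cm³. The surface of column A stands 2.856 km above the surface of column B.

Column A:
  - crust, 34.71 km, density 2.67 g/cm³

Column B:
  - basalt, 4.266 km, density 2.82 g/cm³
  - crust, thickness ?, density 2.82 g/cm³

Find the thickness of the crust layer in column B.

Take the compensation level at the base of the deeper column (depth z_c below the surface of column A) and equate Σ ρ_i t_i down to z_c; mantle fills any gap and the z_c terms cancel.
Column A: 34.71×2.67 + (z_c − 34.71)×3.23
Column B: 2.856×0 + 4.266×2.82 + x×2.82 + (z_c − 2.856 − 4.266 − x)×3.23
The z_c×3.23 term appears on both sides and cancels. Collect the known terms of each column as K = Σ(ρt)_known − 3.23 × (depth of known layers): K_A = 92.6757 − 3.23×34.71 = −19.4376; K_B = 12.03012 − 3.23×(2.856 + 4.266) = −10.97394.
Balance: K_A = K_B − x×(3.23 − 2.82), so x = (K_B − K_A)/(3.23 − 2.82) = 8.46366/0.41 = 20.6 km.

20.6 km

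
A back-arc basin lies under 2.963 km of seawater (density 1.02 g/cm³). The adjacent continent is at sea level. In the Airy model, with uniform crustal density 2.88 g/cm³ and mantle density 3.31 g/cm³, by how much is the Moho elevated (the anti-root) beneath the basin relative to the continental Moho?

Balancing pressure at the compensation depth: replacing crust with seawater at the top is compensated by replacing crust with mantle at the base: d (ρ_c − ρ_w) = a (ρ_m − ρ_c).
a = d (ρ_c − ρ_w)/(ρ_m − ρ_c) = 2.963 km × 1.86/0.43 = 12.8 km.

12.8 km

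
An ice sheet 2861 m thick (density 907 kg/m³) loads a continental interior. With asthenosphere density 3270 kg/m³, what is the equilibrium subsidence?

By Archimedes' principle applied to the lithosphere: the ice load ρ_ice t is balanced by mantle displaced below, ρ_m s.
s = t ρ_ice / ρ_m = 2861 m × 907/3270 = 794 m.

794 m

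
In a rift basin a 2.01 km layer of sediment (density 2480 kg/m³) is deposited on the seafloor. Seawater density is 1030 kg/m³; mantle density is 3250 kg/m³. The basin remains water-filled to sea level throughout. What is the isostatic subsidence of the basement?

Submarine loading: the sediment displaces seawater, and the subsidence is in turn flooded, so s (ρ_m − ρ_w) = t (ρ_sed − ρ_w).
s = 2.01 km × (2480 − 1030) / (3250 − 1030) = 1.31 km.

1.31 km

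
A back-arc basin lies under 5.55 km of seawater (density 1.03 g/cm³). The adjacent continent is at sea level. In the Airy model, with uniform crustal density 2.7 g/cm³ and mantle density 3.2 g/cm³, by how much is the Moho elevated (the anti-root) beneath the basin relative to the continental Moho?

By Archimedes' principle applied to the lithosphere: replacing crust with seawater at the top is compensated by replacing crust with mantle at the base: d (ρ_c − ρ_w) = a (ρ_m − ρ_c).
a = d (ρ_c − ρ_w)/(ρ_m − ρ_c) = 5.55 km × 1.67/0.5 = 18.5 km.

18.5 km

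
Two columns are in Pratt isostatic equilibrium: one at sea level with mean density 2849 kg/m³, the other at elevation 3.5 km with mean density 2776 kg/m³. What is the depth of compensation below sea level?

133 km

ρ_ref D = ρ (D + h) → D (ρ_ref − ρ) = ρ h.
D = ρ h/(ρ_ref − ρ) = 2776 × 3.5 km/(2849 − 2776) = 133 km.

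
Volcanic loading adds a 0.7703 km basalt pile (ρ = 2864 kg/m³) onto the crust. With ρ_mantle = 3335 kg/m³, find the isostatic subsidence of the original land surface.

0.662 km

Subaerial loading: s = t ρ_load / ρ_m.
s = 0.7703 km × 2864/3335 = 0.662 km.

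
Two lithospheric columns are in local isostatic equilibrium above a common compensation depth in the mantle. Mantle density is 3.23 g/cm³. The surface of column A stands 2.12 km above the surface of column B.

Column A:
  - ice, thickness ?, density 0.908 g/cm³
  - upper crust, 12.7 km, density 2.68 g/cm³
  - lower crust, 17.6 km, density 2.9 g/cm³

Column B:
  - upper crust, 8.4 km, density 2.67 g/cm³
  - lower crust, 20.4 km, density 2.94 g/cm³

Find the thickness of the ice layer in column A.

Take the compensation level at the base of the deeper column (depth z_c below the surface of column A) and equate Σ ρ_i t_i down to z_c; mantle fills any gap and the z_c terms cancel.
Column A: x×0.908 + 12.7×2.68 + 17.6×2.9 + (z_c − 30.3 − x)×3.23
Column B: 2.12×0 + 8.4×2.67 + 20.4×2.94 + (z_c − 2.12 − 28.8)×3.23
The z_c×3.23 term appears on both sides and cancels. Collect the known terms of each column as K = Σ(ρt)_known − 3.23 × (depth of known layers): K_A = 85.076 − 3.23×30.3 = −12.793; K_B = 82.404 − 3.23×(2.12 + 28.8) = −17.4676.
Balance: K_A − x×(3.23 − 0.908) = K_B, so x = (K_A − K_B)/(3.23 − 0.908) = 4.6746/2.322 = 2.01 km.

2.01 km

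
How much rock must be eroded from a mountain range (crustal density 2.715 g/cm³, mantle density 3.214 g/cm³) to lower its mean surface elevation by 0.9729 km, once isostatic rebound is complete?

6.27 km

Net drop Δ = e − u = e − e ρ_c/ρ_m = e (ρ_m − ρ_c)/ρ_m.
e = Δ ρ_m/(ρ_m − ρ_c) = 0.9729 km × 3.214/0.499 = 6.27 km.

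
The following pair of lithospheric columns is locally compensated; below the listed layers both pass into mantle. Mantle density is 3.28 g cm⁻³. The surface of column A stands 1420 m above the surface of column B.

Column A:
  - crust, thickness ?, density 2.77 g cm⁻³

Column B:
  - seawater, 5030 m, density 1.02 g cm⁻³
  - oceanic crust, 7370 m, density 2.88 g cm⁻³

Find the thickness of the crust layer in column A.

Take the compensation level at the base of the deeper column (depth z_c below the surface of column A) and equate Σ ρ_i t_i down to z_c; mantle fills any gap and the z_c terms cancel.
Column A: x×2.77 + (z_c − 0 − x)×3.28
Column B: 1420×0 + 5030×1.02 + 7370×2.88 + (z_c − 1420 − 12400)×3.28
The z_c×3.28 term appears on both sides and cancels. Collect the known terms of each column as K = Σ(ρt)_known − 3.28 × (depth of known layers): K_A = 0 − 3.28×0 = 0; K_B = 26356.2 − 3.28×(1420 + 12400) = −18973.4.
Balance: K_A − x×(3.28 − 2.77) = K_B, so x = (K_A − K_B)/(3.28 − 2.77) = 18973.4/0.51 = 37200 m.

37200 m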